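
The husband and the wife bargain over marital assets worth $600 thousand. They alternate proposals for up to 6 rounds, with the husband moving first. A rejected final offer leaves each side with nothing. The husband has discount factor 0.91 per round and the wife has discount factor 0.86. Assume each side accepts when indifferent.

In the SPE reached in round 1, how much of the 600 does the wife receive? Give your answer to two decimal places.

398.81

Work backward from the last round.
Round 6 (the wife proposes): rejection yields 0 for the husband; the wife offers 0 and keeps 600.
Round 5 (the husband proposes): the wife can get 600 next round, worth 0.86 × 600 = 516 now; the husband offers that and keeps 84.
Round 4 (the wife proposes): the husband can get 84 next round, worth 0.91 × 84 = 76.44 now, so the wife offers 76.44, keeping 523.56.
Round 3 (the husband proposes): the wife can get 523.56 next round, worth 0.86 × 523.56 = 450.2616 now. The husband offers 450.2616 and keeps 600 − 450.2616 = 149.7384.
Round 2 (the wife proposes): the husband can get 149.7384 next round, worth 0.91 × 149.7384 = 136.261944 now. The wife offers 136.261944 and keeps 600 − 136.261944 = 463.738056.
Round 1 (the husband proposes): the wife can get 463.738056 next round, worth 0.86 × 463.738056 = 398.81472816 now, so the husband offers 398.81472816, keeping 201.18527184.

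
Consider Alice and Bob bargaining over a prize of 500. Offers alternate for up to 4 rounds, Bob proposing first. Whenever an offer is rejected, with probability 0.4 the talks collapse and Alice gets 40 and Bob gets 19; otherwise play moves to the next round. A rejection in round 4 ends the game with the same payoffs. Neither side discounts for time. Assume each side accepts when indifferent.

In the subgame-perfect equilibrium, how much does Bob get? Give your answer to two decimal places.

258.90

By backward induction:
Round 4 (Alice proposes): Bob gets 19 if talks fail, so Alice offers 19 and keeps 481.
Round 3 (Bob proposes): rejecting gives Alice an expected 0.6 × 481 + 0.4 × 40 = 304.6; Bob offers that and keeps 195.4.
Round 2 (Alice proposes): rejecting gives Bob an expected 0.6 × 195.4 + 0.4 × 19 = 124.84, so Alice offers 124.84, keeping 375.16.
Round 1 (Bob proposes): rejecting gives Alice an expected 0.6 × 375.16 + 0.4 × 40 = 241.096; Bob offers that and keeps 258.904.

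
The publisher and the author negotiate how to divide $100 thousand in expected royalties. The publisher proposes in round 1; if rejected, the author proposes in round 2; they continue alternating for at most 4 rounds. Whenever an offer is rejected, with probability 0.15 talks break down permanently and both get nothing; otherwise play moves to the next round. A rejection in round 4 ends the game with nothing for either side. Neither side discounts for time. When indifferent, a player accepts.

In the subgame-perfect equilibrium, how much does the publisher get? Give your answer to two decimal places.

25.84

Round 4 (the author proposes): the publisher will accept anything ≥ 0, so the author offers 0 and keeps 100.
Round 3 (the publisher proposes): rejecting gives the author an expected 0.85 × 100 = 85, so the publisher offers 85, keeping 15.
Round 2 (the author proposes): rejecting gives the publisher an expected 0.85 × 15 = 12.75. The author offers 12.75 and keeps 100 − 12.75 = 87.25.
Round 1 (the publisher proposes): rejecting gives the author an expected 0.85 × 87.25 = 74.1625, so the publisher offers 74.1625, keeping 25.8375.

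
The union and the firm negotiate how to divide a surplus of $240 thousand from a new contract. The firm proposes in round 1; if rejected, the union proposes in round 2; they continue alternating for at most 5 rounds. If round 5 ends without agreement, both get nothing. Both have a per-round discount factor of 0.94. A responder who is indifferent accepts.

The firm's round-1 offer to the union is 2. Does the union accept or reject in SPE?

Reject

Round 5 (the firm proposes): rejection yields 0 for the union; the firm offers 0 and keeps 240.
Round 4 (the union proposes): the firm can get 240 next round, worth 0.94 × 240 = 225.6 now, so the union offers 225.6, keeping 14.4.
Round 3 (the firm proposes): the union can get 14.4 next round, worth 0.94 × 14.4 = 13.536 now. The firm offers 13.536 and keeps 240 − 13.536 = 226.464.
Round 2 (the union proposes): the firm can get 226.464 next round, worth 0.94 × 226.464 = 212.87616 now, so the union offers 212.87616, keeping 27.12384.
So by rejecting in round 1, the union gets 27.12384 next round, worth 0.94 × 27.12384 = 25.4964096 now.
Offer 2 < 25.4964096, so the union rejects.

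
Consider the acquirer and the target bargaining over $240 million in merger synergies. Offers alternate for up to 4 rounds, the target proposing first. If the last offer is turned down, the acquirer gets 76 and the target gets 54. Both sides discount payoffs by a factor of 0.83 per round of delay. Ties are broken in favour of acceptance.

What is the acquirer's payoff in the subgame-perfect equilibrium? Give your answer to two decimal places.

Round 4 (the acquirer proposes): the target gets 54 if talks fail, so the acquirer offers 54 and keeps 186.
Round 3 (the target proposes): the acquirer can get 186 next round, worth 0.83 × 186 = 154.38 now; the target offers that and keeps 85.62.
Round 2 (the acquirer proposes): the target can get 85.62 next round, worth 0.83 × 85.62 = 71.0646 now. The acquirer offers 71.0646 and keeps 240 − 71.0646 = 168.9354.
Round 1 (the target proposes): the acquirer can get 168.9354 next round, worth 0.83 × 168.9354 = 140.216382 now, so the target offers 140.216382, keeping 99.783618.

140.22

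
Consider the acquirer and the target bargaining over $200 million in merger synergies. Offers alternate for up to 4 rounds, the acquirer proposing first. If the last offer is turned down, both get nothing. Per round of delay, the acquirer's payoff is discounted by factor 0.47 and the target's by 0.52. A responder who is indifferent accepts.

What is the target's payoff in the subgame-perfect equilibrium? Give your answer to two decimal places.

80.54

Work backward from the last round.
Round 4 (the target proposes): rejection yields 0 for the acquirer; the target offers 0 and keeps 200.
Round 3 (the acquirer proposes): the target can get 200 next round, worth 0.52 × 200 = 104 now, so the acquirer offers 104, keeping 96.
Round 2 (the target proposes): the acquirer can get 96 next round, worth 0.47 × 96 = 45.12 now. The target offers 45.12 and keeps 200 − 45.12 = 154.88.
Round 1 (the acquirer proposes): the target can get 154.88 next round, worth 0.52 × 154.88 = 80.5376 now, so the acquirer offers 80.5376, keeping 119.4624.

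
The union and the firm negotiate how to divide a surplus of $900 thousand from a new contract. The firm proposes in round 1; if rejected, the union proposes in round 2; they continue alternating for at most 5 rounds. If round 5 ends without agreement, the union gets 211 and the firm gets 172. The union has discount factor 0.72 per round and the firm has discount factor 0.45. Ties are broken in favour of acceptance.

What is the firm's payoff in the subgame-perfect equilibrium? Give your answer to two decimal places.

Solve by backward induction from round 5.
Round 5 (the firm proposes): the union gets 211 if talks fail, so the firm offers 211 and keeps 689.
Round 4 (the union proposes): the firm can get 689 next round, worth 0.45 × 689 = 310.05 now. The union offers 310.05 and keeps 900 − 310.05 = 589.95.
Round 3 (the firm proposes): the union can get 589.95 next round, worth 0.72 × 589.95 = 424.764 now; the firm offers that and keeps 475.236.
Round 2 (the union proposes): the firm can get 475.236 next round, worth 0.45 × 475.236 = 213.8562 now. The union offers 213.8562 and keeps 900 − 213.8562 = 686.1438.
Round 1 (the firm proposes): the union can get 686.1438 next round, worth 0.72 × 686.1438 = 494.023536 now, so the firm offers 494.023536, keeping 405.976464.

405.98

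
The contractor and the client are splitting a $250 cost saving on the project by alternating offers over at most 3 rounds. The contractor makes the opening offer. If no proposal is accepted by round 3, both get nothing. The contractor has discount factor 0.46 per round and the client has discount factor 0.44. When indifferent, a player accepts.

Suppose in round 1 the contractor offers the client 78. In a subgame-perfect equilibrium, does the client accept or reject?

Accept

Round 3 (the contractor proposes): the client will accept anything ≥ 0, so the contractor offers 0 and keeps 250.
Round 2 (the client proposes): the contractor can get 250 next round, worth 0.46 × 250 = 115 now. The client offers 115 and keeps 250 − 115 = 135.
So by rejecting in round 1, the client gets 135 next round, worth 0.44 × 135 = 59.4 now.
Offer 78 ≥ 59.4, so the client accepts.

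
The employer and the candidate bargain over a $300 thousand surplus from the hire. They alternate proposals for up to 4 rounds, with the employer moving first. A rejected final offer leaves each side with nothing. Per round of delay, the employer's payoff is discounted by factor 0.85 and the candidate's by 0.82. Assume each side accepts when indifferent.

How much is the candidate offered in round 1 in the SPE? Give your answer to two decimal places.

Round 4 (the candidate proposes): the employer will accept anything ≥ 0, so the candidate offers 0 and keeps 300.
Round 3 (the employer proposes): the candidate can get 300 next round, worth 0.82 × 300 = 246 now. The employer offers 246 and keeps 300 − 246 = 54.
Round 2 (the candidate proposes): the employer can get 54 next round, worth 0.85 × 54 = 45.9 now. The candidate offers 45.9 and keeps 300 − 45.9 = 254.1.
Round 1 (the employer proposes): the candidate can get 254.1 next round, worth 0.82 × 254.1 = 208.362 now; the employer offers that and keeps 91.638.

208.36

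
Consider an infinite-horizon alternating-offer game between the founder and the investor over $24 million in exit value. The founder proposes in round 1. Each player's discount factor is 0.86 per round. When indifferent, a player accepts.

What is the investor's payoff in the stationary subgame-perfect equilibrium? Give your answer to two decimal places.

When the founder proposes, the investor accepts any offer worth at least 0.86 times what the investor would get by proposing next round; and vice versa.
This gives x = 24 − 0.86y and y = 24 − 0.86x, where x and y are each side's share when it proposes.
Hence (1 − 0.86·0.86)x = 24(1 − 0.86), i.e. 0.2604·x = 3.36.
x ≈ 12.9032; the investor's share is 24 − x ≈ 11.0968.

11.10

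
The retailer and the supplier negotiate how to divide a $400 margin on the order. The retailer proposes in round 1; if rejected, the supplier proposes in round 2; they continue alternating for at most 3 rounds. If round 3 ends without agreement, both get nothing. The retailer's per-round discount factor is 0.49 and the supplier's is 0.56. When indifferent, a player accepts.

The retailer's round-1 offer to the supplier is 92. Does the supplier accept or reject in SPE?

Reject

Work out the supplier's continuation value if the offer is rejected.
Round 3 (the retailer proposes): the supplier will accept anything ≥ 0, so the retailer offers 0 and keeps 400.
Round 2 (the supplier proposes): the retailer can get 400 next round, worth 0.49 × 400 = 196 now, so the supplier offers 196, keeping 204.
So by rejecting in round 1, the supplier gets 204 next round, worth 0.56 × 204 = 114.24 now.
Offer 92 < 114.24, so the supplier rejects.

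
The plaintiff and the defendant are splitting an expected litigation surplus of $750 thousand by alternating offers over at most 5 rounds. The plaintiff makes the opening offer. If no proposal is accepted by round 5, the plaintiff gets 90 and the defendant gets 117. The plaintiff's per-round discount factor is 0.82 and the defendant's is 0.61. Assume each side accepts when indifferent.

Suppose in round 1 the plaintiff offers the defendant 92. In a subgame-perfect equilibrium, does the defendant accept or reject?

Reject

Round 5 (the plaintiff proposes): the defendant gets 117 if talks fail, so the plaintiff offers 117 and keeps 633.
Round 4 (the defendant proposes): the plaintiff can get 633 next round, worth 0.82 × 633 = 519.06 now. The defendant offers 519.06 and keeps 750 − 519.06 = 230.94.
Round 3 (the plaintiff proposes): the defendant can get 230.94 next round, worth 0.61 × 230.94 = 140.8734 now; the plaintiff offers that and keeps 609.1266.
Round 2 (the defendant proposes): the plaintiff can get 609.1266 next round, worth 0.82 × 609.1266 = 499.483812 now, so the defendant offers 499.483812, keeping 250.516188.
So by rejecting in round 1, the defendant gets 250.516188 next round, worth 0.61 × 250.516188 = 152.81487468 now.
Offer 92 < 152.81487468, so the defendant rejects.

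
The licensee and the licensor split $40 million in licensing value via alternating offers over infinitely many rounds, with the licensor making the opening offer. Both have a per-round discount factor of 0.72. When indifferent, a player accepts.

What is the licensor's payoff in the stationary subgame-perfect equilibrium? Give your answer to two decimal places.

In a stationary SPE each proposer offers the other exactly their discounted continuation value.
If the licensor keeps x when proposing and the licensee keeps y when proposing, then x = 40 − 0.72y and y = 40 − 0.72x.
Solving: x = 40(1 − 0.72) / (1 − 0.72·0.72) = 11.2 / 0.4816 ≈ 23.2558.
The licensee gets 40 − 23.2558 ≈ 16.7442.

23.26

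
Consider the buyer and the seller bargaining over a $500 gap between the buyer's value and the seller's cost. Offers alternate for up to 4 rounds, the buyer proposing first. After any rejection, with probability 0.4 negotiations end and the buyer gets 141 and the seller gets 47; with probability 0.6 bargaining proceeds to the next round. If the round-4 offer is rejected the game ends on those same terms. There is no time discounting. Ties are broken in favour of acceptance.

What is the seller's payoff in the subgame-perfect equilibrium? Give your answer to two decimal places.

189.27

Round 4 (the seller proposes): the buyer gets 141 if talks fail, so the seller offers 141 and keeps 359.
Round 3 (the buyer proposes): rejecting gives the seller an expected 0.6 × 359 + 0.4 × 47 = 234.2. The buyer offers 234.2 and keeps 500 − 234.2 = 265.8.
Round 2 (the seller proposes): rejecting gives the buyer an expected 0.6 × 265.8 + 0.4 × 141 = 215.88. The seller offers 215.88 and keeps 500 − 215.88 = 284.12.
Round 1 (the buyer proposes): rejecting gives the seller an expected 0.6 × 284.12 + 0.4 × 47 = 189.272; the buyer offers that and keeps 310.728.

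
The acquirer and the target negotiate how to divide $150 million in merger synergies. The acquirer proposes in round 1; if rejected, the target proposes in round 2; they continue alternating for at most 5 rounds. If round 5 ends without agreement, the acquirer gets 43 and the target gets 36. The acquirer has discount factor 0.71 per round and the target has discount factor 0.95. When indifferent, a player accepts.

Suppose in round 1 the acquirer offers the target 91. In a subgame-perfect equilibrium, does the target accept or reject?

Accept

Round 5 (the acquirer proposes): the target gets 36 if talks fail, so the acquirer offers 36 and keeps 114.
Round 4 (the target proposes): the acquirer can get 114 next round, worth 0.71 × 114 = 80.94 now, so the target offers 80.94, keeping 69.06.
Round 3 (the acquirer proposes): the target can get 69.06 next round, worth 0.95 × 69.06 = 65.607 now, so the acquirer offers 65.607, keeping 84.393.
Round 2 (the target proposes): the acquirer can get 84.393 next round, worth 0.71 × 84.393 = 59.91903 now. The target offers 59.91903 and keeps 150 − 59.91903 = 90.08097.
So by rejecting in round 1, the target gets 90.08097 next round, worth 0.95 × 90.08097 = 85.5769215 now.
Offer 91 ≥ 85.5769215, so the target accepts.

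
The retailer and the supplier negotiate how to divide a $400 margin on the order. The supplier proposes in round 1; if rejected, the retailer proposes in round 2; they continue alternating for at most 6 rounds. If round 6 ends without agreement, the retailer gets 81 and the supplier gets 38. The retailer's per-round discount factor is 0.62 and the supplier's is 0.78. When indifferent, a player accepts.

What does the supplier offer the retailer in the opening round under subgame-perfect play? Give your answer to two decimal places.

133.43

Round 6 (the retailer proposes): the supplier gets 38 if talks fail, so the retailer offers 38 and keeps 362.
Round 5 (the supplier proposes): the retailer can get 362 next round, worth 0.62 × 362 = 224.44 now; the supplier offers that and keeps 175.56.
Round 4 (the retailer proposes): the supplier can get 175.56 next round, worth 0.78 × 175.56 = 136.9368 now; the retailer offers that and keeps 263.0632.
Round 3 (the supplier proposes): the retailer can get 263.0632 next round, worth 0.62 × 263.0632 = 163.099184 now; the supplier offers that and keeps 236.900816.
Round 2 (the retailer proposes): the supplier can get 236.900816 next round, worth 0.78 × 236.900816 = 184.78263648 now; the retailer offers that and keeps 215.21736352.
Round 1 (the supplier proposes): the retailer can get 215.21736352 next round, worth 0.62 × 215.21736352 = 133.4347653824 now; the supplier offers that and keeps 266.5652346176.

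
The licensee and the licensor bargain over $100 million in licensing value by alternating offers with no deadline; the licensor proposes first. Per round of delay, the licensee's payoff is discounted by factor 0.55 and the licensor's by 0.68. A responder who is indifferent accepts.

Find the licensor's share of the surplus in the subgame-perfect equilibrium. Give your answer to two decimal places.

71.88

In a stationary SPE each proposer offers the other exactly their discounted continuation value.
If the licensor keeps x when proposing and the licensee keeps y when proposing, then x = 100 − 0.55y and y = 100 − 0.68x.
Solving: x = 100(1 − 0.55) / (1 − 0.68·0.55) = 45 / 0.626 ≈ 71.8850.
The licensee gets 100 − 71.8850 ≈ 28.1150.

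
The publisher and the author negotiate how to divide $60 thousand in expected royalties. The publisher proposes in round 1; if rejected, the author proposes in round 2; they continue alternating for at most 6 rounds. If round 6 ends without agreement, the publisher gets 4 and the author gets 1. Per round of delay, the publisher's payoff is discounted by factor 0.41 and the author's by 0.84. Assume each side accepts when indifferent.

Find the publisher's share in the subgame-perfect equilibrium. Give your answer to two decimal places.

Solve by backward induction from round 6.
Round 6 (the author proposes): the publisher gets 4 if talks fail, so the author offers 4 and keeps 56.
Round 5 (the publisher proposes): the author can get 56 next round, worth 0.84 × 56 = 47.04 now, so the publisher offers 47.04, keeping 12.96.
Round 4 (the author proposes): the publisher can get 12.96 next round, worth 0.41 × 12.96 = 5.3136 now, so the author offers 5.3136, keeping 54.6864.
Round 3 (the publisher proposes): the author can get 54.6864 next round, worth 0.84 × 54.6864 = 45.936576 now, so the publisher offers 45.936576, keeping 14.063424.
Round 2 (the author proposes): the publisher can get 14.063424 next round, worth 0.41 × 14.063424 = 5.76600384 now; the author offers that and keeps 54.23399616.
Round 1 (the publisher proposes): the author can get 54.23399616 next round, worth 0.84 × 54.23399616 = 45.5565567744 now. The publisher offers 45.5565567744 and keeps 60 − 45.5565567744 = 14.4434432256.

14.44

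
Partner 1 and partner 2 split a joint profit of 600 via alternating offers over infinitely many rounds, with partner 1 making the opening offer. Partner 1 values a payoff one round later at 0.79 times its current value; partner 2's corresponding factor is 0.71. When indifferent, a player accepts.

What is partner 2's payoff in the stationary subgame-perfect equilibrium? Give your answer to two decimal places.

203.73

When partner 1 proposes, partner 2 accepts any offer worth at least 0.71 times what partner 2 would get by proposing next round; and vice versa.
This gives x = 600 − 0.71y and y = 600 − 0.79x, where x and y are each side's share when it proposes.
Hence (1 − 0.71·0.79)x = 600(1 − 0.71), i.e. 0.4391·x = 174.
x ≈ 396.2651; partner 2's share is 600 − x ≈ 203.7349.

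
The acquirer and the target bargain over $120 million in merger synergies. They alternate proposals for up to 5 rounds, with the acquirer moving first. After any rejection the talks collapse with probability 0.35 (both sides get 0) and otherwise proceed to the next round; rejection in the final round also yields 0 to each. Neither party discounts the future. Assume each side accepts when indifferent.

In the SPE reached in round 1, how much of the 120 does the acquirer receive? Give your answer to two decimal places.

81.17

By backward induction:
Round 5 (the acquirer proposes): rejection yields 0 for the target; the acquirer offers 0 and keeps 120.
Round 4 (the target proposes): rejecting gives the acquirer an expected 0.65 × 120 = 78; the target offers that and keeps 42.
Round 3 (the acquirer proposes): rejecting gives the target an expected 0.65 × 42 = 27.3, so the acquirer offers 27.3, keeping 92.7.
Round 2 (the target proposes): rejecting gives the acquirer an expected 0.65 × 92.7 = 60.255. The target offers 60.255 and keeps 120 − 60.255 = 59.745.
Round 1 (the acquirer proposes): rejecting gives the target an expected 0.65 × 59.745 = 38.83425; the acquirer offers that and keeps 81.16575.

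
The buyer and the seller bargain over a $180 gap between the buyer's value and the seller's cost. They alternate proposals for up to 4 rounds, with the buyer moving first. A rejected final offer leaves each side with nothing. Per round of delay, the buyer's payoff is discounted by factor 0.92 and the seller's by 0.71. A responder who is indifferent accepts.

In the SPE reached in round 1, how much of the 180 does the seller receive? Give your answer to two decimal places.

Round 4 (the seller proposes): rejection yields 0 for the buyer; the seller offers 0 and keeps 180.
Round 3 (the buyer proposes): the seller can get 180 next round, worth 0.71 × 180 = 127.8 now. The buyer offers 127.8 and keeps 180 − 127.8 = 52.2.
Round 2 (the seller proposes): the buyer can get 52.2 next round, worth 0.92 × 52.2 = 48.024 now. The seller offers 48.024 and keeps 180 − 48.024 = 131.976.
Round 1 (the buyer proposes): the seller can get 131.976 next round, worth 0.71 × 131.976 = 93.70296 now; the buyer offers that and keeps 86.29704.

93.70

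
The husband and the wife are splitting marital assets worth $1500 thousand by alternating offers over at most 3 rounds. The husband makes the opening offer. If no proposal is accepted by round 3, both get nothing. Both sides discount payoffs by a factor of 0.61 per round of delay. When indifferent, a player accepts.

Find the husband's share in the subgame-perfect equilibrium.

1143.15

Round 3 (the husband proposes): the wife will accept anything ≥ 0, so the husband offers 0 and keeps 1500.
Round 2 (the wife proposes): the husband can get 1500 next round, worth 0.61 × 1500 = 915 now; the wife offers that and keeps 585.
Round 1 (the husband proposes): the wife can get 585 next round, worth 0.61 × 585 = 356.85 now, so the husband offers 356.85, keeping 1143.15.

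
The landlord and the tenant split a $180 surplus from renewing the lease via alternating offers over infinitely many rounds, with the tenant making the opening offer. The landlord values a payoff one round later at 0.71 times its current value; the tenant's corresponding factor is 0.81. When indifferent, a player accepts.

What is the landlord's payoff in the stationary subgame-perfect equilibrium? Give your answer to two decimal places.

57.15

When the tenant proposes, the landlord accepts any offer worth at least 0.71 times what the landlord would get by proposing next round; and vice versa.
This gives x = 180 − 0.71y and y = 180 − 0.81x, where x and y are each side's share when it proposes.
Hence (1 − 0.71·0.81)x = 180(1 − 0.71), i.e. 0.4249·x = 52.2.
x ≈ 122.8524; the landlord's share is 180 − x ≈ 57.1476.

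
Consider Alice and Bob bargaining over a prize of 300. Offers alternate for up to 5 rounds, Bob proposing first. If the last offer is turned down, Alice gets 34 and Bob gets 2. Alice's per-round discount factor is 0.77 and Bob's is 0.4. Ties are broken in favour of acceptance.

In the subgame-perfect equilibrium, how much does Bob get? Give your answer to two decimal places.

115.49

Round 5 (Bob proposes): Alice gets 34 if talks fail, so Bob offers 34 and keeps 266.
Round 4 (Alice proposes): Bob can get 266 next round, worth 0.4 × 266 = 106.4 now; Alice offers that and keeps 193.6.
Round 3 (Bob proposes): Alice can get 193.6 next round, worth 0.77 × 193.6 = 149.072 now. Bob offers 149.072 and keeps 300 − 149.072 = 150.928.
Round 2 (Alice proposes): Bob can get 150.928 next round, worth 0.4 × 150.928 = 60.3712 now; Alice offers that and keeps 239.6288.
Round 1 (Bob proposes): Alice can get 239.6288 next round, worth 0.77 × 239.6288 = 184.514176 now. Bob offers 184.514176 and keeps 300 − 184.514176 = 115.485824.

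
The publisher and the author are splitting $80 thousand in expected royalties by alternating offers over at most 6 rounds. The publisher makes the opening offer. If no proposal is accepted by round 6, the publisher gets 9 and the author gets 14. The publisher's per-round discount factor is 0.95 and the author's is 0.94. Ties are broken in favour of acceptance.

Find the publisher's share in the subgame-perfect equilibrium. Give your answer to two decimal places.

Round 6 (the author proposes): the publisher gets 9 if talks fail, so the author offers 9 and keeps 71.
Round 5 (the publisher proposes): the author can get 71 next round, worth 0.94 × 71 = 66.74 now. The publisher offers 66.74 and keeps 80 − 66.74 = 13.26.
Round 4 (the author proposes): the publisher can get 13.26 next round, worth 0.95 × 13.26 = 12.597 now. The author offers 12.597 and keeps 80 − 12.597 = 67.403.
Round 3 (the publisher proposes): the author can get 67.403 next round, worth 0.94 × 67.403 = 63.35882 now, so the publisher offers 63.35882, keeping 16.64118.
Round 2 (the author proposes): the publisher can get 16.64118 next round, worth 0.95 × 16.64118 = 15.809121 now, so the author offers 15.809121, keeping 64.190879.
Round 1 (the publisher proposes): the author can get 64.190879 next round, worth 0.94 × 64.190879 = 60.33942626 now, so the publisher offers 60.33942626, keeping 19.66057374.

19.66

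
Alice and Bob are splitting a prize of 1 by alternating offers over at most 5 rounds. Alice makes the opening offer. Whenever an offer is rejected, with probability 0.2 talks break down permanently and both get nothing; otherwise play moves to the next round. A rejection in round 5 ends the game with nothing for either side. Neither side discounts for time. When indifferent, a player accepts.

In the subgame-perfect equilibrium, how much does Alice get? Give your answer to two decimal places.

0.74

Round 5 (Alice proposes): Bob will accept anything ≥ 0, so Alice offers 0 and keeps 1.
Round 4 (Bob proposes): rejecting gives Alice an expected 0.8 × 1 = 0.8, so Bob offers 0.8, keeping 0.2.
Round 3 (Alice proposes): rejecting gives Bob an expected 0.8 × 0.2 = 0.16. Alice offers 0.16 and keeps 1 − 0.16 = 0.84.
Round 2 (Bob proposes): rejecting gives Alice an expected 0.8 × 0.84 = 0.672; Bob offers that and keeps 0.328.
Round 1 (Alice proposes): rejecting gives Bob an expected 0.8 × 0.328 = 0.2624. Alice offers 0.2624 and keeps 1 − 0.2624 = 0.7376.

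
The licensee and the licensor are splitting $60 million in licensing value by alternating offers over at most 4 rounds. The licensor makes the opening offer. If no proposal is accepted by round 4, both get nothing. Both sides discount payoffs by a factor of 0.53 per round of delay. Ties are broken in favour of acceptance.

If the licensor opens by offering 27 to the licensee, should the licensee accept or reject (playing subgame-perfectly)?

Work out the licensee's continuation value if the offer is rejected.
Round 4 (the licensee proposes): rejection yields 0 for the licensor; the licensee offers 0 and keeps 60.
Round 3 (the licensor proposes): the licensee can get 60 next round, worth 0.53 × 60 = 31.8 now. The licensor offers 31.8 and keeps 60 − 31.8 = 28.2.
Round 2 (the licensee proposes): the licensor can get 28.2 next round, worth 0.53 × 28.2 = 14.946 now; the licensee offers that and keeps 45.054.
So by rejecting in round 1, the licensee gets 45.054 next round, worth 0.53 × 45.054 = 23.87862 now.
Offer 27 ≥ 23.87862, so the licensee accepts.

Accept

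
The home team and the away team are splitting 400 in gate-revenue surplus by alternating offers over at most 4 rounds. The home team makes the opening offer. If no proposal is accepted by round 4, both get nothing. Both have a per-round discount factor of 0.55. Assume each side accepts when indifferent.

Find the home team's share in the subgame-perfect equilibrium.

Solve by backward induction from round 4.
Round 4 (the away team proposes): rejection yields 0 for the home team; the away team offers 0 and keeps 400.
Round 3 (the home team proposes): the away team can get 400 next round, worth 0.55 × 400 = 220 now. The home team offers 220 and keeps 400 − 220 = 180.
Round 2 (the away team proposes): the home team can get 180 next round, worth 0.55 × 180 = 99 now. The away team offers 99 and keeps 400 − 99 = 301.
Round 1 (the home team proposes): the away team can get 301 next round, worth 0.55 × 301 = 165.55 now; the home team offers that and keeps 234.45.

234.45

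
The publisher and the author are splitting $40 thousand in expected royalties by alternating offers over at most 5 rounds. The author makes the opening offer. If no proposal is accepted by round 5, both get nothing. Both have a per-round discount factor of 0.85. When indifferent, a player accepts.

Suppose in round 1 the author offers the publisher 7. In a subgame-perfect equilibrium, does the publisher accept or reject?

Work out the publisher's continuation value if the offer is rejected.
Round 5 (the author proposes): rejection yields 0 for the publisher; the author offers 0 and keeps 40.
Round 4 (the publisher proposes): the author can get 40 next round, worth 0.85 × 40 = 34 now. The publisher offers 34 and keeps 40 − 34 = 6.
Round 3 (the author proposes): the publisher can get 6 next round, worth 0.85 × 6 = 5.1 now; the author offers that and keeps 34.9.
Round 2 (the publisher proposes): the author can get 34.9 next round, worth 0.85 × 34.9 = 29.665 now; the publisher offers that and keeps 10.335.
So by rejecting in round 1, the publisher gets 10.335 next round, worth 0.85 × 10.335 = 8.78475 now.
Offer 7 < 8.78475, so the publisher rejects.

Reject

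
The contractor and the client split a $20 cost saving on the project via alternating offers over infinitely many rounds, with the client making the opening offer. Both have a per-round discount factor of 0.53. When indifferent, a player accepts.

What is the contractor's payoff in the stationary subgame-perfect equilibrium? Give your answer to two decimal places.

6.93

Let x be the client's share when the client proposes and y be the contractor's share when the contractor proposes.
The contractor accepts iff offered ≥ 0.53·y, so x = 20 − 0.53y. Symmetrically y = 20 − 0.53x.
Substituting: x = 20 − 0.53(20 − 0.53x), giving x(1 − 0.53·0.53) = 20(1 − 0.53).
So x = 20 × 0.47 / 0.7191 ≈ 13.0719, and the contractor receives 20 − x ≈ 6.9281.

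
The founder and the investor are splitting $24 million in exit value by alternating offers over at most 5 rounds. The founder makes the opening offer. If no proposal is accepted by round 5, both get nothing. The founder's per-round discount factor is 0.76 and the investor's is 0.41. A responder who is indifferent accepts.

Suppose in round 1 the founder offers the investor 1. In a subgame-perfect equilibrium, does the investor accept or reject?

Work out the investor's continuation value if the offer is rejected.
Round 5 (the founder proposes): rejection yields 0 for the investor; the founder offers 0 and keeps 24.
Round 4 (the investor proposes): the founder can get 24 next round, worth 0.76 × 24 = 18.24 now. The investor offers 18.24 and keeps 24 − 18.24 = 5.76.
Round 3 (the founder proposes): the investor can get 5.76 next round, worth 0.41 × 5.76 = 2.3616 now; the founder offers that and keeps 21.6384.
Round 2 (the investor proposes): the founder can get 21.6384 next round, worth 0.76 × 21.6384 = 16.445184 now, so the investor offers 16.445184, keeping 7.554816.
So by rejecting in round 1, the investor gets 7.554816 next round, worth 0.41 × 7.554816 = 3.09747456 now.
Offer 1 < 3.09747456, so the investor rejects.

Reject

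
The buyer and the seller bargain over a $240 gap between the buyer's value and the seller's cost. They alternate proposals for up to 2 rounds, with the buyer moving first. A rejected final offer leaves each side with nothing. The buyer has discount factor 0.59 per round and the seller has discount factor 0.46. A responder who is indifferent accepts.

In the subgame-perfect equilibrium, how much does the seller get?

110.4

Work backward from the last round.
Round 2 (the seller proposes): the buyer will accept anything ≥ 0, so the seller offers 0 and keeps 240.
Round 1 (the buyer proposes): the seller can get 240 next round, worth 0.46 × 240 = 110.4 now, so the buyer offers 110.4, keeping 129.6.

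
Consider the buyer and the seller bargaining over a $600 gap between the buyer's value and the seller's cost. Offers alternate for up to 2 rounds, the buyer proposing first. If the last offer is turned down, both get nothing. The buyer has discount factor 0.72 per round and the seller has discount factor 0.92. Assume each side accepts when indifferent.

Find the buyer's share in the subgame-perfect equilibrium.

48

Work backward from the last round.
Round 2 (the seller proposes): rejection yields 0 for the buyer; the seller offers 0 and keeps 600.
Round 1 (the buyer proposes): the seller can get 600 next round, worth 0.92 × 600 = 552 now. The buyer offers 552 and keeps 600 − 552 = 48.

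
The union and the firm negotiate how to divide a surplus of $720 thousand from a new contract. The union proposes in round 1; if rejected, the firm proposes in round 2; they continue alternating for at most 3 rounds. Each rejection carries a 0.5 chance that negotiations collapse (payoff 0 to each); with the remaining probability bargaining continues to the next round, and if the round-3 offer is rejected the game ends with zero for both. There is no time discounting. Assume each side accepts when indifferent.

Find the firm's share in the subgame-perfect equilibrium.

By backward induction:
Round 3 (the union proposes): rejection yields 0 for the firm; the union offers 0 and keeps 720.
Round 2 (the firm proposes): rejecting gives the union an expected 0.5 × 720 = 360, so the firm offers 360, keeping 360.
Round 1 (the union proposes): rejecting gives the firm an expected 0.5 × 360 = 180; the union offers that and keeps 540.

180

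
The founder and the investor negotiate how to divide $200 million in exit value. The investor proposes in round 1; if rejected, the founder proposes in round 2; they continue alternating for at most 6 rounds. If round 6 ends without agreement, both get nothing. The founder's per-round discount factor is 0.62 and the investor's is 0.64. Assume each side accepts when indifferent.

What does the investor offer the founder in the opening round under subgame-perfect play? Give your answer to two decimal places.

By backward induction:
Round 6 (the founder proposes): the investor will accept anything ≥ 0, so the founder offers 0 and keeps 200.
Round 5 (the investor proposes): the founder can get 200 next round, worth 0.62 × 200 = 124 now; the investor offers that and keeps 76.
Round 4 (the founder proposes): the investor can get 76 next round, worth 0.64 × 76 = 48.64 now, so the founder offers 48.64, keeping 151.36.
Round 3 (the investor proposes): the founder can get 151.36 next round, worth 0.62 × 151.36 = 93.8432 now; the investor offers that and keeps 106.1568.
Round 2 (the founder proposes): the investor can get 106.1568 next round, worth 0.64 × 106.1568 = 67.940352 now, so the founder offers 67.940352, keeping 132.059648.
Round 1 (the investor proposes): the founder can get 132.059648 next round, worth 0.62 × 132.059648 = 81.87698176 now; the investor offers that and keeps 118.12301824.

81.88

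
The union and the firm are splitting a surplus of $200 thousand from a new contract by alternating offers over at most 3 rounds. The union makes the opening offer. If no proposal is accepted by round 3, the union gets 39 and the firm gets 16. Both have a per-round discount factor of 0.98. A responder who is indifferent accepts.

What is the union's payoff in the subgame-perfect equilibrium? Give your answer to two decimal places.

Round 3 (the union proposes): the firm gets 16 if talks fail, so the union offers 16 and keeps 184.
Round 2 (the firm proposes): the union can get 184 next round, worth 0.98 × 184 = 180.32 now; the firm offers that and keeps 19.68.
Round 1 (the union proposes): the firm can get 19.68 next round, worth 0.98 × 19.68 = 19.2864 now; the union offers that and keeps 180.7136.

180.71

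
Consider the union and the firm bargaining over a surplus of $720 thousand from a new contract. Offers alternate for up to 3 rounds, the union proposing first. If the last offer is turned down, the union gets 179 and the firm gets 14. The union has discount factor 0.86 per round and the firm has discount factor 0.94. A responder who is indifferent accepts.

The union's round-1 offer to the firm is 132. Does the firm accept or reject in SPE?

Round 3 (the union proposes): the firm gets 14 if talks fail, so the union offers 14 and keeps 706.
Round 2 (the firm proposes): the union can get 706 next round, worth 0.86 × 706 = 607.16 now. The firm offers 607.16 and keeps 720 − 607.16 = 112.84.
So by rejecting in round 1, the firm gets 112.84 next round, worth 0.94 × 112.84 = 106.0696 now.
Offer 132 ≥ 106.0696, so the firm accepts.

Accept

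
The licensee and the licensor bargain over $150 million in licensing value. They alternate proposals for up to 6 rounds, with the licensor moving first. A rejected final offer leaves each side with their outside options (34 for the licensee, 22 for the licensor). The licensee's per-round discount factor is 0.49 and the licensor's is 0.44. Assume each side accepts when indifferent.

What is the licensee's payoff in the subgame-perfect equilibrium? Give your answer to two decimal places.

Round 6 (the licensee proposes): the licensor gets 22 if talks fail, so the licensee offers 22 and keeps 128.
Round 5 (the licensor proposes): the licensee can get 128 next round, worth 0.49 × 128 = 62.72 now. The licensor offers 62.72 and keeps 150 − 62.72 = 87.28.
Round 4 (the licensee proposes): the licensor can get 87.28 next round, worth 0.44 × 87.28 = 38.4032 now. The licensee offers 38.4032 and keeps 150 − 38.4032 = 111.5968.
Round 3 (the licensor proposes): the licensee can get 111.5968 next round, worth 0.49 × 111.5968 = 54.682432 now; the licensor offers that and keeps 95.317568.
Round 2 (the licensee proposes): the licensor can get 95.317568 next round, worth 0.44 × 95.317568 = 41.93972992 now; the licensee offers that and keeps 108.06027008.
Round 1 (the licensor proposes): the licensee can get 108.06027008 next round, worth 0.49 × 108.06027008 = 52.9495323392 now, so the licensor offers 52.9495323392, keeping 97.0504676608.

52.95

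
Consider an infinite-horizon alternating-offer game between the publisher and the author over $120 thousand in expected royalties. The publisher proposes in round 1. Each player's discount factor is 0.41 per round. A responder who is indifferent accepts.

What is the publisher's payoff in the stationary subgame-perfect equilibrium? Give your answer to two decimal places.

85.11

When the publisher proposes, the author accepts any offer worth at least 0.41 times what the author would get by proposing next round; and vice versa.
This gives x = 120 − 0.41y and y = 120 − 0.41x, where x and y are each side's share when it proposes.
Hence (1 − 0.41·0.41)x = 120(1 − 0.41), i.e. 0.8319·x = 70.8.
x ≈ 85.1064; the author's share is 120 − x ≈ 34.8936.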